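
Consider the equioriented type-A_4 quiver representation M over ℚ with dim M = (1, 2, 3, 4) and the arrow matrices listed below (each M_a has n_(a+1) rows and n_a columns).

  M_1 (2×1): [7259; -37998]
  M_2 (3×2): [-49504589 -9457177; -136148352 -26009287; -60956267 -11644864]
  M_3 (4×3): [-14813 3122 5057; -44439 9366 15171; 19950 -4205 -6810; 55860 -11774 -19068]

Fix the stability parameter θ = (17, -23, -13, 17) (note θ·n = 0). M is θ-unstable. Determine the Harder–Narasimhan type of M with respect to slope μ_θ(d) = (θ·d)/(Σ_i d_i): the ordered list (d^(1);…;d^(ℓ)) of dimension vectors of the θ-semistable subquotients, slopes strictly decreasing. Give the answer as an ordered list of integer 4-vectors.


Barcode: M ≅ I[1,4], I[2,4], I[3,3], I[4,4]^2. HN layers by μ_θ (4 steps, strictly decreasing):
  μ^(1)=17; μ^(2)=-19/3; μ^(3)=-13; μ^(4)=-23

((0, 0, 0, 4); (1, 1, 1, 0); (0, 0, 2, 0); (0, 1, 0, 0))


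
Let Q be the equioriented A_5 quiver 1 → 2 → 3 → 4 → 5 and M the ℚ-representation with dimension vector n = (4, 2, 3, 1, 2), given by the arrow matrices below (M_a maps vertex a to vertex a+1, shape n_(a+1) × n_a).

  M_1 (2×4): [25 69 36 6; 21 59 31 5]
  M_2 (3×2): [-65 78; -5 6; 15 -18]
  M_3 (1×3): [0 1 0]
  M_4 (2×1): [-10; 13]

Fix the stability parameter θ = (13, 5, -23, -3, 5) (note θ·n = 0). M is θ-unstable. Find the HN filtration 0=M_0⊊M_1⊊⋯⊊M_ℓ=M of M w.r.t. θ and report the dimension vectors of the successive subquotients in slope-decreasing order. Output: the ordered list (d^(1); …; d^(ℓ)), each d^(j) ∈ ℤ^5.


Interval decomposition of M: I[1,1]^2, I[1,2], I[1,5], I[3,3]^2, I[5,5].
HN type (ℓ=5): μ^(1)=13; μ^(2)=9; μ^(3)=5; μ^(4)=-2; μ^(5)=-23

((2, 0, 0, 0, 0); (1, 1, 0, 0, 0); (0, 0, 0, 0, 2); (1, 1, 1, 1, 0); (0, 0, 2, 0, 0))


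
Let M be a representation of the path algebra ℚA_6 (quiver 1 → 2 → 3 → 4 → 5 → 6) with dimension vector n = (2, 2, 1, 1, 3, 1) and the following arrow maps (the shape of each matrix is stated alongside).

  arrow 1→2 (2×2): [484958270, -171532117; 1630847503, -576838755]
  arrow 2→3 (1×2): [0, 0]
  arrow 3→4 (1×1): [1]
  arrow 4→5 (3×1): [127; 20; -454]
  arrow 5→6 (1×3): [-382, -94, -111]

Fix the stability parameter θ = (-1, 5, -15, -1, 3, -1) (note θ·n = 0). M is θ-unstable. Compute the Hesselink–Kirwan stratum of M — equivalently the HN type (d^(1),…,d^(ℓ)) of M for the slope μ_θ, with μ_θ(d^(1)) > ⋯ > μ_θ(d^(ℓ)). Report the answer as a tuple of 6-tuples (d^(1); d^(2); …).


Barcode: M ≅ I[1,2]^2, I[3,5], I[5,5], I[5,6]. HN layers by μ_θ (5 steps, strictly decreasing):
  μ^(1)=5; μ^(2)=3; μ^(3)=1; μ^(4)=-1; μ^(5)=-15

((0, 2, 0, 0, 0, 0); (0, 0, 0, 0, 2, 0); (0, 0, 0, 0, 1, 1); (2, 0, 0, 1, 0, 0); (0, 0, 1, 0, 0, 0))


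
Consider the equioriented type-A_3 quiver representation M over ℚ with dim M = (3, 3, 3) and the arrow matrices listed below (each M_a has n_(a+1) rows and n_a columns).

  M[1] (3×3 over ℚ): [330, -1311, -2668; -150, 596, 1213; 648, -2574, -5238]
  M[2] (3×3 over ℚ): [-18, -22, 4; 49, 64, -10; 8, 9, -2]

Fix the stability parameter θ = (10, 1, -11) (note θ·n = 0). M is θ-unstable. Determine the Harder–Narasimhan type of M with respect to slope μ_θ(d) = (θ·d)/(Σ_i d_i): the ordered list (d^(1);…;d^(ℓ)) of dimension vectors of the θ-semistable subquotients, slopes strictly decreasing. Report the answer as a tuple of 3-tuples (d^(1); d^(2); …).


Interval decomposition of M: I[1,1], I[1,3]^2, I[2,3].
HN type (ℓ=3): μ^(1)=10; μ^(2)=0; μ^(3)=-5

((1, 0, 0); (2, 2, 2); (0, 1, 1))


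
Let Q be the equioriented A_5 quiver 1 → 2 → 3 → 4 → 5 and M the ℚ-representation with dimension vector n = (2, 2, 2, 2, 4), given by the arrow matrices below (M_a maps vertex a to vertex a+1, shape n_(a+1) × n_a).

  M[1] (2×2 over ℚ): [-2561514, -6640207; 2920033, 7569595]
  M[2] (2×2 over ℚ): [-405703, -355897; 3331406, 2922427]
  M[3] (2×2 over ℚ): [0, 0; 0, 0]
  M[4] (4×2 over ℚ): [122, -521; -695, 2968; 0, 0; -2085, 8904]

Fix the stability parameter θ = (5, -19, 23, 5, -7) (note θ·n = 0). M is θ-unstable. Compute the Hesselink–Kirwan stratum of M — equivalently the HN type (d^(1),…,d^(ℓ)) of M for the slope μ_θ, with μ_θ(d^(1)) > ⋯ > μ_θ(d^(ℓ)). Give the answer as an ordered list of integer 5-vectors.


Interval decomposition of M: I[1,3]^2, I[4,5]^2, I[5,5]^2.
HN type (ℓ=3): μ^(1)=23; μ^(2)=-1; μ^(3)=-7

((0, 0, 2, 0, 0); (0, 0, 0, 2, 2); (2, 2, 0, 0, 2))


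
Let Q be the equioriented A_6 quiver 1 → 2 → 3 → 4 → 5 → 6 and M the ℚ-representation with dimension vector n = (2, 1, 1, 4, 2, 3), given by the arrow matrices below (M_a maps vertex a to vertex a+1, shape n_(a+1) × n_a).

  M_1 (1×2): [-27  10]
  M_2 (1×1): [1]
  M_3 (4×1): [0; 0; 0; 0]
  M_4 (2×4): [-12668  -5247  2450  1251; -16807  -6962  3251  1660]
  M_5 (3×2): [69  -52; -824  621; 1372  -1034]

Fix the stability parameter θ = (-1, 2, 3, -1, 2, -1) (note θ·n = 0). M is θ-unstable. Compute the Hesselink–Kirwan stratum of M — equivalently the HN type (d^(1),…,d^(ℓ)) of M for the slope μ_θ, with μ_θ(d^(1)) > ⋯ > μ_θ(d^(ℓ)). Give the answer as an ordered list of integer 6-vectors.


Barcode: M ≅ I[1,1], I[1,3], I[4,4]^2, I[4,6]^2, I[6,6]. HN layers by μ_θ (4 steps, strictly decreasing):
  μ^(1)=3; μ^(2)=2; μ^(3)=1/2; μ^(4)=-1

((0, 0, 1, 0, 0, 0); (0, 1, 0, 0, 0, 0); (0, 0, 0, 0, 2, 2); (2, 0, 0, 4, 0, 1))


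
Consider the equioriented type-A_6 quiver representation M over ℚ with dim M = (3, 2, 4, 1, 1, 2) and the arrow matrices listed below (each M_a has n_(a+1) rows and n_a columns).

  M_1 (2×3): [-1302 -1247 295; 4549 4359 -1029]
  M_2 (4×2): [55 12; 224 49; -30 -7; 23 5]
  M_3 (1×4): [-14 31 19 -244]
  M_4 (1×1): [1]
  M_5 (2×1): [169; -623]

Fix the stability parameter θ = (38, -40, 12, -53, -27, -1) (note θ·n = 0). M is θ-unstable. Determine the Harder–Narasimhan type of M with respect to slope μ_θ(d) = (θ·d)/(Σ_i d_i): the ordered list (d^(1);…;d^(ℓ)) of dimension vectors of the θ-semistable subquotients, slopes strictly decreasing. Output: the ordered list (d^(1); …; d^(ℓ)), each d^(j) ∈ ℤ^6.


Interval decomposition of M: I[1,1], I[1,3], I[1,6], I[3,3]^2, I[6,6].
HN type (ℓ=4): μ^(1)=38; μ^(2)=12; μ^(3)=-1; μ^(4)=-14

((1, 0, 0, 0, 0, 0); (0, 0, 3, 0, 0, 0); (1, 1, 0, 0, 0, 2); (1, 1, 1, 1, 1, 0))


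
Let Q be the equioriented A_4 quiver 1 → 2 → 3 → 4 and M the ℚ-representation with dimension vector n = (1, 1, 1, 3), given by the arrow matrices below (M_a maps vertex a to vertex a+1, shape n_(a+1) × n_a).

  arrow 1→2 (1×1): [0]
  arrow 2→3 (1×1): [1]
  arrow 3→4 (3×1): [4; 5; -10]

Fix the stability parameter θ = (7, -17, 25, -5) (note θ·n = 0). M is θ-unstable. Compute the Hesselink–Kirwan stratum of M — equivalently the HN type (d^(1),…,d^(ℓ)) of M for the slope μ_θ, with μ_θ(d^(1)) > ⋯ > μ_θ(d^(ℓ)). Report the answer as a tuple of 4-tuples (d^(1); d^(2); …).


Via rank(M_{q-1}∘⋯∘M_p): M ≅ I[1,1], I[2,4], I[4,4]^2.
μ_θ-semistable layers: μ^(1)=10; μ^(2)=7; μ^(3)=-5; μ^(4)=-17

((0, 0, 1, 1); (1, 0, 0, 0); (0, 0, 0, 2); (0, 1, 0, 0))


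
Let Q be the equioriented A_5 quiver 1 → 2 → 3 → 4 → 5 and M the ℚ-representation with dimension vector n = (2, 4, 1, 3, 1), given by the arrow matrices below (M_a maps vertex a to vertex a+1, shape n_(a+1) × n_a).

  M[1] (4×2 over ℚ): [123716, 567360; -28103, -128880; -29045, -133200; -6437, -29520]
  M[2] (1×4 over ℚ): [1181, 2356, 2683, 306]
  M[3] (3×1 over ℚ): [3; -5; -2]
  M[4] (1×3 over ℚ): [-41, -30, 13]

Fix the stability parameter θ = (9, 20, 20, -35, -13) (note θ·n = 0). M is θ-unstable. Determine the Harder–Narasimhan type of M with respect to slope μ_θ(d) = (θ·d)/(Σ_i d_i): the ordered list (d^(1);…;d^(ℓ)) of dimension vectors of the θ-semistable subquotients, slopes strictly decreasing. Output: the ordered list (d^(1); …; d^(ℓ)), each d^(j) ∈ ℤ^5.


Interval decomposition of M: I[1,1], I[1,5], I[2,2]^3, I[4,4]^2.
HN type (ℓ=4): μ^(1)=20; μ^(2)=9; μ^(3)=1/5; μ^(4)=-35

((0, 3, 0, 0, 0); (1, 0, 0, 0, 0); (1, 1, 1, 1, 1); (0, 0, 0, 2, 0))


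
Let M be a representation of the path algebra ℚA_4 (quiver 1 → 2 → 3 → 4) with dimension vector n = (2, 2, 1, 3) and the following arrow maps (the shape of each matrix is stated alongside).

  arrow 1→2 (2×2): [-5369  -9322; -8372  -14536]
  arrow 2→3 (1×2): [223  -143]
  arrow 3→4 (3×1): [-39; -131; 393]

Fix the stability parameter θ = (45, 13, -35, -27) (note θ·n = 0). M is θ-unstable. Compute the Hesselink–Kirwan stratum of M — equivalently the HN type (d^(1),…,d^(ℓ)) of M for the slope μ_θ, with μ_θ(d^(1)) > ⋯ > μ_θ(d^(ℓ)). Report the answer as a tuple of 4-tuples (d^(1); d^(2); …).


Interval decomposition of M: I[1,1], I[1,4], I[2,2], I[4,4]^2.
HN type (ℓ=4): μ^(1)=45; μ^(2)=13; μ^(3)=-1; μ^(4)=-27

((1, 0, 0, 0); (0, 1, 0, 0); (1, 1, 1, 1); (0, 0, 0, 2))


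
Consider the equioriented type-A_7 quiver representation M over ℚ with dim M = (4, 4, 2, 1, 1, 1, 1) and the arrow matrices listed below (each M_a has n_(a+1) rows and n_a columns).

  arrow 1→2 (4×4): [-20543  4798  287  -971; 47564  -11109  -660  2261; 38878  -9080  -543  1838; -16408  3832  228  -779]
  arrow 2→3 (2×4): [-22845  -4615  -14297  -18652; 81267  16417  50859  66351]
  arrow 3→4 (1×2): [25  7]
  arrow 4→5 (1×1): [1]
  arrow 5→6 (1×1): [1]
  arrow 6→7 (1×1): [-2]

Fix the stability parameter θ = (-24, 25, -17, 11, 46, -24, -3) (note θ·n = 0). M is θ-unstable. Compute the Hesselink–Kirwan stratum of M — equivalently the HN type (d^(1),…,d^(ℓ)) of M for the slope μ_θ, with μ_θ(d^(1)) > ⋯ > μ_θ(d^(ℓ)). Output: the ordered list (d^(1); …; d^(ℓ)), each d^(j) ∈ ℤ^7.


Barcode: M ≅ I[1,2]^2, I[1,3], I[1,7]. HN layers by μ_θ (4 steps, strictly decreasing):
  μ^(1)=25; μ^(2)=15/2; μ^(3)=4; μ^(4)=-24

((0, 2, 0, 0, 0, 0, 0); (0, 0, 0, 1, 1, 1, 1); (0, 2, 2, 0, 0, 0, 0); (4, 0, 0, 0, 0, 0, 0))


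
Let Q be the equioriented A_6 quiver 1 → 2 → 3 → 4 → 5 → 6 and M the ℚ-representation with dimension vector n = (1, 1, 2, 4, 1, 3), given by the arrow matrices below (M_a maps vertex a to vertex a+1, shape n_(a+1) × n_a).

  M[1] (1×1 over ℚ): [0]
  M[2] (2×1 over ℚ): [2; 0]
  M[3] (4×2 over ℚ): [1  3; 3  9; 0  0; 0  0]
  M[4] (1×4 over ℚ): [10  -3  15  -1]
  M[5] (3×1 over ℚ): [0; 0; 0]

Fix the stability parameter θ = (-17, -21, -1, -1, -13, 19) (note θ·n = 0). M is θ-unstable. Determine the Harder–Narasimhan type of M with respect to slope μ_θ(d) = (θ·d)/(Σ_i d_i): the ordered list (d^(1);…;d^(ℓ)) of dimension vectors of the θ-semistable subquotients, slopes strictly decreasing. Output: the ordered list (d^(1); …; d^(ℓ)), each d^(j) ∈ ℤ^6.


Barcode: M ≅ I[1,1], I[2,5], I[3,3], I[4,4]^3, I[6,6]^3. HN layers by μ_θ (5 steps, strictly decreasing):
  μ^(1)=19; μ^(2)=-1; μ^(3)=-5; μ^(4)=-17; μ^(5)=-21

((0, 0, 0, 0, 0, 3); (0, 0, 1, 3, 0, 0); (0, 0, 1, 1, 1, 0); (1, 0, 0, 0, 0, 0); (0, 1, 0, 0, 0, 0))


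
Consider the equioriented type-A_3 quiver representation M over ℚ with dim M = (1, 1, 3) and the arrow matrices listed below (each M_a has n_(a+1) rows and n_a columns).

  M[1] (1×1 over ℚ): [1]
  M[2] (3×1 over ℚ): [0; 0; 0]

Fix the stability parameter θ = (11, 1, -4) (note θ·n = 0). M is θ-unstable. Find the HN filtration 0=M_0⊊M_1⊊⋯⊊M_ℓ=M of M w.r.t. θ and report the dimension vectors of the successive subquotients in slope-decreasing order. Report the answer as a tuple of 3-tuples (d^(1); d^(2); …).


Via rank(M_{q-1}∘⋯∘M_p): M ≅ I[1,2], I[3,3]^3.
μ_θ-semistable layers: μ^(1)=6; μ^(2)=-4

((1, 1, 0); (0, 0, 3))


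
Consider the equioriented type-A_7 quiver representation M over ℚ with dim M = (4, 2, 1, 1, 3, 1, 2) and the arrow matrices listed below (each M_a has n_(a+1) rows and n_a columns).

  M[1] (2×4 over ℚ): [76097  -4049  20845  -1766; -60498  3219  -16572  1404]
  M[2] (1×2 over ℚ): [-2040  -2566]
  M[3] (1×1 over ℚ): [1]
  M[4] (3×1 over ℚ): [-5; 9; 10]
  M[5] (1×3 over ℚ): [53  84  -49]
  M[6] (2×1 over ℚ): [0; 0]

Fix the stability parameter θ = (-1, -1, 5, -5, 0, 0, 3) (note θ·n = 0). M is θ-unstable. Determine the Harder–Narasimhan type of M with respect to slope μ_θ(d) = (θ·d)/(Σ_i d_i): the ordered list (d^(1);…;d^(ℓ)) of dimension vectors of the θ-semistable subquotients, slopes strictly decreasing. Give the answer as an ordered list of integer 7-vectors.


Barcode: M ≅ I[1,1]^2, I[1,2], I[1,6], I[5,5]^2, I[7,7]^2. HN layers by μ_θ (3 steps, strictly decreasing):
  μ^(1)=3; μ^(2)=0; μ^(3)=-1

((0, 0, 0, 0, 0, 0, 2); (0, 0, 1, 1, 3, 1, 0); (4, 2, 0, 0, 0, 0, 0))


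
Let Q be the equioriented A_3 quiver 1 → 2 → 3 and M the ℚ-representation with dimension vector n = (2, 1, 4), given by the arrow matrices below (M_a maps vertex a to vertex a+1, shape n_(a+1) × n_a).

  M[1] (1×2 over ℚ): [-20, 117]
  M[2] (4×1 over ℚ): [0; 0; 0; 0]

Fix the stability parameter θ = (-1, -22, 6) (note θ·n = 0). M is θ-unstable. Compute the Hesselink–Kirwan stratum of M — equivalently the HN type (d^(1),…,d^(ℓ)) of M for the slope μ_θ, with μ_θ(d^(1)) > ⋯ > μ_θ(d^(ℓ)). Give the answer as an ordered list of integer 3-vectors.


Via rank(M_{q-1}∘⋯∘M_p): M ≅ I[1,1], I[1,2], I[3,3]^4.
μ_θ-semistable layers: μ^(1)=6; μ^(2)=-1; μ^(3)=-23/2

((0, 0, 4); (1, 0, 0); (1, 1, 0))


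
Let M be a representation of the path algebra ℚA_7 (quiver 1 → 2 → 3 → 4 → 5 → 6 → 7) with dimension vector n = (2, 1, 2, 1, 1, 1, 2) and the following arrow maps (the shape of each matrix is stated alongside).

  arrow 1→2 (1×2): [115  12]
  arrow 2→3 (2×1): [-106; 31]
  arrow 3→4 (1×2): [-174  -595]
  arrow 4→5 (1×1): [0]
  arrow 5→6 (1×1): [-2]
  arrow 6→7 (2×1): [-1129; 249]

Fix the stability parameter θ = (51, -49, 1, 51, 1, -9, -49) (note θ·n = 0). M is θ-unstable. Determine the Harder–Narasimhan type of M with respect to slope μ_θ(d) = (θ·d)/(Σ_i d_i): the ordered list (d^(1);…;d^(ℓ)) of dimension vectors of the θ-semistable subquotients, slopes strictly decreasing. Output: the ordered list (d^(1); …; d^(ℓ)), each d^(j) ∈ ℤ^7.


Interval decomposition of M: I[1,1], I[1,4], I[3,3], I[5,7], I[7,7].
HN type (ℓ=4): μ^(1)=51; μ^(2)=1; μ^(3)=-19; μ^(4)=-49

((1, 0, 0, 1, 0, 0, 0); (1, 1, 2, 0, 0, 0, 0); (0, 0, 0, 0, 1, 1, 1); (0, 0, 0, 0, 0, 0, 1))


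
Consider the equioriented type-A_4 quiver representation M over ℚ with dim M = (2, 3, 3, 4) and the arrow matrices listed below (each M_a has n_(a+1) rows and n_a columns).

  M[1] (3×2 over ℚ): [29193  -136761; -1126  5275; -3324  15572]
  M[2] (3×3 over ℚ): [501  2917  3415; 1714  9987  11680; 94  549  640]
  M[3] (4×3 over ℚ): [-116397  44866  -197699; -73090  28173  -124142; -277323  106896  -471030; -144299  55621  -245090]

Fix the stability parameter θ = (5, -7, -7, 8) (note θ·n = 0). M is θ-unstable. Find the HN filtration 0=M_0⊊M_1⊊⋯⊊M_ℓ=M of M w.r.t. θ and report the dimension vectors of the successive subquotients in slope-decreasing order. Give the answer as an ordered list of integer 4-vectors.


Interval decomposition of M: I[1,4]^2, I[2,2], I[3,4], I[4,4].
HN type (ℓ=3): μ^(1)=8; μ^(2)=-3; μ^(3)=-7

((0, 0, 0, 4); (2, 2, 2, 0); (0, 1, 1, 0))


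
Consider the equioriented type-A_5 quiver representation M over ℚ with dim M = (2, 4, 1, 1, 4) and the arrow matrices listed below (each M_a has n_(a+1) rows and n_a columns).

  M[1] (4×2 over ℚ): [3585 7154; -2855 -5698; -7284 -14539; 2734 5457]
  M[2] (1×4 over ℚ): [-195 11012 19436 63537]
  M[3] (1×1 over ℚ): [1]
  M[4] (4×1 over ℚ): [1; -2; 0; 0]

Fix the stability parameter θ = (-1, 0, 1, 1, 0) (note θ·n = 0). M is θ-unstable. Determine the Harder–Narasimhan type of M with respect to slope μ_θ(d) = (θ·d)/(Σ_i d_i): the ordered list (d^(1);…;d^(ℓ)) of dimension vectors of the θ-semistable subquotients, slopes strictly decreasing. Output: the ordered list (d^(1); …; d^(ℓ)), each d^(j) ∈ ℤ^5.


Via rank(M_{q-1}∘⋯∘M_p): M ≅ I[1,2], I[1,5], I[2,2]^2, I[5,5]^3.
μ_θ-semistable layers: μ^(1)=2/3; μ^(2)=0; μ^(3)=-1

((0, 0, 1, 1, 1); (0, 4, 0, 0, 3); (2, 0, 0, 0, 0))


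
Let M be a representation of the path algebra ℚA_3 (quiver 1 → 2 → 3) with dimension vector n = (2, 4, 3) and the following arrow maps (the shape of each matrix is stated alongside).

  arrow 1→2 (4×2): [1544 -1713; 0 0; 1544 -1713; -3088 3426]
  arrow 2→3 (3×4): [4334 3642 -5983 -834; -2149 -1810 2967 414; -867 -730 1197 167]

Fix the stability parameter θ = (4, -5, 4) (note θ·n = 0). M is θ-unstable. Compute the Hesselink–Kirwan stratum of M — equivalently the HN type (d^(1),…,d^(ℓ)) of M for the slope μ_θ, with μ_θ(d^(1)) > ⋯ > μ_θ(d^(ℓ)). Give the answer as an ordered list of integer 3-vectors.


Via rank(M_{q-1}∘⋯∘M_p): M ≅ I[1,1], I[1,3], I[2,2], I[2,3]^2.
μ_θ-semistable layers: μ^(1)=4; μ^(2)=-1/2; μ^(3)=-5

((1, 0, 3); (1, 1, 0); (0, 3, 0))


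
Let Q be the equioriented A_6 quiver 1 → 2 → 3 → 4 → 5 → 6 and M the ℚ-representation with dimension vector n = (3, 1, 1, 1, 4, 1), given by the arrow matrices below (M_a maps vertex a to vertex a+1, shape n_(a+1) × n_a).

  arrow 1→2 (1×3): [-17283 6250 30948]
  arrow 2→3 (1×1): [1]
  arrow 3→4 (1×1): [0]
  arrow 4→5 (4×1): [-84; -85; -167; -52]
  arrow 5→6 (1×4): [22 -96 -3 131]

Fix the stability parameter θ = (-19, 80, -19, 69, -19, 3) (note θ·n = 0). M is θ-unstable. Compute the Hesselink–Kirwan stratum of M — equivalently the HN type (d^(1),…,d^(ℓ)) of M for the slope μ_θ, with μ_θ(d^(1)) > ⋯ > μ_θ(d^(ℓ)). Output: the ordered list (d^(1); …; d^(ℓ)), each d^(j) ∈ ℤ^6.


Interval decomposition of M: I[1,1]^2, I[1,3], I[4,6], I[5,5]^3.
HN type (ℓ=3): μ^(1)=61/2; μ^(2)=53/3; μ^(3)=-19

((0, 1, 1, 0, 0, 0); (0, 0, 0, 1, 1, 1); (3, 0, 0, 0, 3, 0))


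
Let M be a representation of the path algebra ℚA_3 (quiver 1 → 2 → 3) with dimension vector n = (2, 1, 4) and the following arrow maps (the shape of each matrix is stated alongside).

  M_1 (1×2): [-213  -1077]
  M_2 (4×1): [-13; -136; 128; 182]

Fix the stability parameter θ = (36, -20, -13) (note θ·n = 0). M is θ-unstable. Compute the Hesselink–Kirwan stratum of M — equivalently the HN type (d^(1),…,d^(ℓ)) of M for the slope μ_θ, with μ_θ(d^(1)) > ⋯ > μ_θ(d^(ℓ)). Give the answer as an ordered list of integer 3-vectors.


Via rank(M_{q-1}∘⋯∘M_p): M ≅ I[1,1], I[1,3], I[3,3]^3.
μ_θ-semistable layers: μ^(1)=36; μ^(2)=1; μ^(3)=-13

((1, 0, 0); (1, 1, 1); (0, 0, 3))


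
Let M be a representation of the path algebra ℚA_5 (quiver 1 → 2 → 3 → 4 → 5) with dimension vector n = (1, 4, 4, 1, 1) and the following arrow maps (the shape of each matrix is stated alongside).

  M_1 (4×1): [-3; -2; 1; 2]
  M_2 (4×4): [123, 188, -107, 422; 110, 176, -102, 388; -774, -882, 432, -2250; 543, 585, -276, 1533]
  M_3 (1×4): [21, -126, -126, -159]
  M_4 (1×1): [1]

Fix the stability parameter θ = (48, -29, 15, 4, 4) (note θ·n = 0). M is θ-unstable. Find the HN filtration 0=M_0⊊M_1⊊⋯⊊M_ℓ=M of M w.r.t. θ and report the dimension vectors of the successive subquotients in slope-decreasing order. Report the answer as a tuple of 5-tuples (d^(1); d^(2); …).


Interval decomposition of M: I[1,5], I[2,2]^2, I[2,3], I[3,3]^2.
HN type (ℓ=3): μ^(1)=15; μ^(2)=42/5; μ^(3)=-29

((0, 0, 3, 0, 0); (1, 1, 1, 1, 1); (0, 3, 0, 0, 0))


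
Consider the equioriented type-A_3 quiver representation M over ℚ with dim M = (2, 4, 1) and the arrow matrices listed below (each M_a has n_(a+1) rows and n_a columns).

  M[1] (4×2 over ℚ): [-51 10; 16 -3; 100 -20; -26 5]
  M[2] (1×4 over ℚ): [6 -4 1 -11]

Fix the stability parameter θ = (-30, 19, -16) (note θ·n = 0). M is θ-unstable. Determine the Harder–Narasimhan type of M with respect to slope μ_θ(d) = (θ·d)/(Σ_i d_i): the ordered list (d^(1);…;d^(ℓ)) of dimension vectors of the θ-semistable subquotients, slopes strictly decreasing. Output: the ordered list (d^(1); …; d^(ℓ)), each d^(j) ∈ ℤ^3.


Via rank(M_{q-1}∘⋯∘M_p): M ≅ I[1,2], I[1,3], I[2,2]^2.
μ_θ-semistable layers: μ^(1)=19; μ^(2)=3/2; μ^(3)=-30

((0, 3, 0); (0, 1, 1); (2, 0, 0))


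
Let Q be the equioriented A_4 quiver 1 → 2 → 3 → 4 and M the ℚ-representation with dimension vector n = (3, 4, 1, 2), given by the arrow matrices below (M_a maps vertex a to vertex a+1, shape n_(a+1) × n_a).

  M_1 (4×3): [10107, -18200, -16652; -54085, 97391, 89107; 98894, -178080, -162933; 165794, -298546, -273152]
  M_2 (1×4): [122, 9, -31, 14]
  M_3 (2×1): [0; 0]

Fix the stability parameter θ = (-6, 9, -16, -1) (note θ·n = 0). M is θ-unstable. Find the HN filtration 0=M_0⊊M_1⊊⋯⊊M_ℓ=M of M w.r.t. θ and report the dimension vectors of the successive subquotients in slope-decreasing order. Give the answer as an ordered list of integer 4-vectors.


Via rank(M_{q-1}∘⋯∘M_p): M ≅ I[1,2]^2, I[1,3], I[2,2], I[4,4]^2.
μ_θ-semistable layers: μ^(1)=9; μ^(2)=-1; μ^(3)=-7/2; μ^(4)=-6

((0, 3, 0, 0); (0, 0, 0, 2); (0, 1, 1, 0); (3, 0, 0, 0))


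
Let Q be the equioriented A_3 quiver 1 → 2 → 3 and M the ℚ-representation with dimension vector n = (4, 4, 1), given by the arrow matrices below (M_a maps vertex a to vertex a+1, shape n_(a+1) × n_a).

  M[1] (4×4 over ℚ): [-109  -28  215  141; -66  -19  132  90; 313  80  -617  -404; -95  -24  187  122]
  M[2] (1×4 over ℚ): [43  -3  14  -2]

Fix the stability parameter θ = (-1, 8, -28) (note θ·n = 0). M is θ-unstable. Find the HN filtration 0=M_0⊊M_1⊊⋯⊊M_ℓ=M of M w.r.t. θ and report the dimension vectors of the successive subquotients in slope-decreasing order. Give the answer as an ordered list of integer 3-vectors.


Via rank(M_{q-1}∘⋯∘M_p): M ≅ I[1,1], I[1,2]^2, I[1,3], I[2,2].
μ_θ-semistable layers: μ^(1)=8; μ^(2)=-1; μ^(3)=-7

((0, 3, 0); (3, 0, 0); (1, 1, 1))


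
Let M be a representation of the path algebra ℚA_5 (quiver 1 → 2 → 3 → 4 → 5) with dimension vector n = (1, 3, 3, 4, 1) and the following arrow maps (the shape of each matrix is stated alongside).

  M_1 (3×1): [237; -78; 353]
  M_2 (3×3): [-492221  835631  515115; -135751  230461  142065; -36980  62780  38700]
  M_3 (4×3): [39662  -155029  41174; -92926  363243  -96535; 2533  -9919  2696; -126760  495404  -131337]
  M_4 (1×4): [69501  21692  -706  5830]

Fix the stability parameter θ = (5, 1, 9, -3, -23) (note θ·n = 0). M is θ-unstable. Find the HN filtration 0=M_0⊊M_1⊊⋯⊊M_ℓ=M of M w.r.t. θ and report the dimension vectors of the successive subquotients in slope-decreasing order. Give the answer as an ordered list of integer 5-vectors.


Via rank(M_{q-1}∘⋯∘M_p): M ≅ I[1,2], I[2,2], I[2,5], I[3,4]^2, I[4,4].
μ_θ-semistable layers: μ^(1)=3; μ^(2)=1; μ^(3)=-3; μ^(4)=-4

((1, 1, 2, 2, 0); (0, 1, 0, 0, 0); (0, 0, 0, 1, 0); (0, 1, 1, 1, 1))


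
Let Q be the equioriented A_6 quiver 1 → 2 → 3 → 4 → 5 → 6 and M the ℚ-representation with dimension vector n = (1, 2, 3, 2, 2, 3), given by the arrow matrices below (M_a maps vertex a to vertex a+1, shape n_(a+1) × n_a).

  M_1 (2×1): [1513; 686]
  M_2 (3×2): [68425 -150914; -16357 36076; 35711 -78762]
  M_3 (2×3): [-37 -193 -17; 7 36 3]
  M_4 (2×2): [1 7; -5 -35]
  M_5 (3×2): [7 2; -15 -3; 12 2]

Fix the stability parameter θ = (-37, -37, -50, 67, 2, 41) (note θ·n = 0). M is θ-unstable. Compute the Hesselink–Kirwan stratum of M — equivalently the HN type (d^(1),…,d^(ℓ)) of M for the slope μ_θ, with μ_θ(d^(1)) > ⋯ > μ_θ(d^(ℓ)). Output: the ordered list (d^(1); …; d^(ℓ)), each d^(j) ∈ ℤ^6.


Barcode: M ≅ I[1,6], I[2,4], I[3,3], I[5,6], I[6,6]. HN layers by μ_θ (7 steps, strictly decreasing):
  μ^(1)=67; μ^(2)=41; μ^(3)=69/2; μ^(4)=2; μ^(5)=-124/3; μ^(6)=-87/2; μ^(7)=-50

((0, 0, 0, 1, 0, 0); (0, 0, 0, 0, 0, 3); (0, 0, 0, 1, 1, 0); (0, 0, 0, 0, 1, 0); (1, 1, 1, 0, 0, 0); (0, 1, 1, 0, 0, 0); (0, 0, 1, 0, 0, 0))


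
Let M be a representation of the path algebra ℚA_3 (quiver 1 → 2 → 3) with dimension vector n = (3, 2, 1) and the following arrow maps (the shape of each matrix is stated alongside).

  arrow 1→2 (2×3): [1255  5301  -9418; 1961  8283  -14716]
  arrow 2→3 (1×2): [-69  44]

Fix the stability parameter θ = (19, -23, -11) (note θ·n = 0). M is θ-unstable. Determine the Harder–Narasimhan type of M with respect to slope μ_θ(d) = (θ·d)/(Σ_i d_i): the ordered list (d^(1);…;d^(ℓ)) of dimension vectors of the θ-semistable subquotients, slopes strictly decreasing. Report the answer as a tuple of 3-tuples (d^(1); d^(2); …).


Barcode: M ≅ I[1,1], I[1,2], I[1,3]. HN layers by μ_θ (3 steps, strictly decreasing):
  μ^(1)=19; μ^(2)=-2; μ^(3)=-5

((1, 0, 0); (1, 1, 0); (1, 1, 1))


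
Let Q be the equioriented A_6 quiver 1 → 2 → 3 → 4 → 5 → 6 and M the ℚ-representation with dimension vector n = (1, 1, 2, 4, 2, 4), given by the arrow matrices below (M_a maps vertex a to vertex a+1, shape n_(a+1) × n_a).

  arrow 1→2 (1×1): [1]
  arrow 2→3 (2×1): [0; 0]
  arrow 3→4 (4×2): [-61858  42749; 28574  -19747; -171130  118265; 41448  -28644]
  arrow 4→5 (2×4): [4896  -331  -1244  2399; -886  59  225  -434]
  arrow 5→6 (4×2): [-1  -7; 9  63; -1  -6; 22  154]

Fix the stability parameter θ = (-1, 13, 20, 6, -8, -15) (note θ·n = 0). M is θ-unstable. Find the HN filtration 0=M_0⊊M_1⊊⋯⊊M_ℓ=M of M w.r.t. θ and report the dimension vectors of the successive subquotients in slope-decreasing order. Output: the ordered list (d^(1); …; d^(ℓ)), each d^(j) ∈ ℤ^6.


Barcode: M ≅ I[1,2], I[3,3], I[3,6], I[4,4]^2, I[4,6], I[6,6]^2. HN layers by μ_θ (7 steps, strictly decreasing):
  μ^(1)=20; μ^(2)=13; μ^(3)=6; μ^(4)=3/4; μ^(5)=-1; μ^(6)=-17/3; μ^(7)=-15

((0, 0, 1, 0, 0, 0); (0, 1, 0, 0, 0, 0); (0, 0, 0, 2, 0, 0); (0, 0, 1, 1, 1, 1); (1, 0, 0, 0, 0, 0); (0, 0, 0, 1, 1, 1); (0, 0, 0, 0, 0, 2))


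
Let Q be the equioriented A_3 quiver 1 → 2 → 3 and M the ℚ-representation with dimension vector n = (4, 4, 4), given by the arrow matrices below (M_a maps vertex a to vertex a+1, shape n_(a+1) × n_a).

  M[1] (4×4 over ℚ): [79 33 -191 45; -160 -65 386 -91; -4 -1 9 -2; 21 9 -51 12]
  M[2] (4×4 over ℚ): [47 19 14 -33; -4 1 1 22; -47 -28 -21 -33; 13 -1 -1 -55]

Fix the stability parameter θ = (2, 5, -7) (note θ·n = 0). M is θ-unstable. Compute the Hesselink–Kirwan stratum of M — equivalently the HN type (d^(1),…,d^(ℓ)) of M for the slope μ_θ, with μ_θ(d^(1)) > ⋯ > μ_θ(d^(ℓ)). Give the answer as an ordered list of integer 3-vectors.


Interval decomposition of M: I[1,2], I[1,3]^3, I[3,3].
HN type (ℓ=4): μ^(1)=5; μ^(2)=2; μ^(3)=0; μ^(4)=-7

((0, 1, 0); (1, 0, 0); (3, 3, 3); (0, 0, 1))


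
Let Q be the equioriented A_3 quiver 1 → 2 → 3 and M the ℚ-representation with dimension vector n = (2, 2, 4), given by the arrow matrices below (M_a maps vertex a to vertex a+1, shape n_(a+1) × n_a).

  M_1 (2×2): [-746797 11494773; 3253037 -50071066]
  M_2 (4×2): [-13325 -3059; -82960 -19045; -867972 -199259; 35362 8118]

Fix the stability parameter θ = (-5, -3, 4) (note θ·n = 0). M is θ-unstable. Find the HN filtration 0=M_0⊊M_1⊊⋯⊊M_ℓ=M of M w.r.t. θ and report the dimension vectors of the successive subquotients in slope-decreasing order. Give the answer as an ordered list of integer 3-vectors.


Via rank(M_{q-1}∘⋯∘M_p): M ≅ I[1,3]^2, I[3,3]^2.
μ_θ-semistable layers: μ^(1)=4; μ^(2)=-3; μ^(3)=-5

((0, 0, 4); (0, 2, 0); (2, 0, 0))


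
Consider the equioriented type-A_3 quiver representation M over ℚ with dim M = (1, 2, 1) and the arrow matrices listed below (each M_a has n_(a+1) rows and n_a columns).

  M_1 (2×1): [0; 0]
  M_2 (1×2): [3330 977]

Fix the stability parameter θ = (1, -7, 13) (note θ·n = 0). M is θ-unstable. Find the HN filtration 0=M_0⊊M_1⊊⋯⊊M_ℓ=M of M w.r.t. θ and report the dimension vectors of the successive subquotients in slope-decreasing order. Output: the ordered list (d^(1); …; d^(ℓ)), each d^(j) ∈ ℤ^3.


Interval decomposition of M: I[1,1], I[2,2], I[2,3].
HN type (ℓ=3): μ^(1)=13; μ^(2)=1; μ^(3)=-7

((0, 0, 1); (1, 0, 0); (0, 2, 0))


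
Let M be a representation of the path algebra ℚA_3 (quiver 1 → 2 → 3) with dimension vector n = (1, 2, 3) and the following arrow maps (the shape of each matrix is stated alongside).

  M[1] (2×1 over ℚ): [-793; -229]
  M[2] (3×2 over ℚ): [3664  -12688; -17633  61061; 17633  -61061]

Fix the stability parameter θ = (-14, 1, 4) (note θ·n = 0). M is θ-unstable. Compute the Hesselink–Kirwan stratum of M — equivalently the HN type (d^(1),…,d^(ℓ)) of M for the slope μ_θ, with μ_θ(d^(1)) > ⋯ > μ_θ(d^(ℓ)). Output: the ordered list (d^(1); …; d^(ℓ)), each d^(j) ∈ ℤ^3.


Via rank(M_{q-1}∘⋯∘M_p): M ≅ I[1,2], I[2,3], I[3,3]^2.
μ_θ-semistable layers: μ^(1)=4; μ^(2)=1; μ^(3)=-14

((0, 0, 3); (0, 2, 0); (1, 0, 0))


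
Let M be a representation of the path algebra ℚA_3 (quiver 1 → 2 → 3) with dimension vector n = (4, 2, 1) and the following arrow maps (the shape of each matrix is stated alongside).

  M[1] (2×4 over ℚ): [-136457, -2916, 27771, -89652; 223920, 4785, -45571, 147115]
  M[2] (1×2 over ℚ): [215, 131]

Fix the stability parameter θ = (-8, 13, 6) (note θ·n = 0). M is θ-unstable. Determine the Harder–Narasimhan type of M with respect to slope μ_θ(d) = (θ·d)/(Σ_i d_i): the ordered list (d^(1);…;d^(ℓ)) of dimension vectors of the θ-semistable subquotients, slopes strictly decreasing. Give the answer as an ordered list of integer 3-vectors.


Via rank(M_{q-1}∘⋯∘M_p): M ≅ I[1,1]^2, I[1,2], I[1,3].
μ_θ-semistable layers: μ^(1)=13; μ^(2)=19/2; μ^(3)=-8

((0, 1, 0); (0, 1, 1); (4, 0, 0))


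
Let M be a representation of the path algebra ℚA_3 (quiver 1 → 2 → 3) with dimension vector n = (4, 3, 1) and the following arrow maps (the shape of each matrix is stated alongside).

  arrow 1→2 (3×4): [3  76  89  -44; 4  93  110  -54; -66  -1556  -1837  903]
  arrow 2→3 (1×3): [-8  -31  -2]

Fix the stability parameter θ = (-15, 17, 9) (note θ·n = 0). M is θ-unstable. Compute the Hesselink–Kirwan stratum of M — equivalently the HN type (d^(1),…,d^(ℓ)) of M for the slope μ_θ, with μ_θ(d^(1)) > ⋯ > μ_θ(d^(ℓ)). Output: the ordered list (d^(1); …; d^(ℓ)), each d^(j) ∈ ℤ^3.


Via rank(M_{q-1}∘⋯∘M_p): M ≅ I[1,1], I[1,2]^2, I[1,3].
μ_θ-semistable layers: μ^(1)=17; μ^(2)=13; μ^(3)=-15

((0, 2, 0); (0, 1, 1); (4, 0, 0))


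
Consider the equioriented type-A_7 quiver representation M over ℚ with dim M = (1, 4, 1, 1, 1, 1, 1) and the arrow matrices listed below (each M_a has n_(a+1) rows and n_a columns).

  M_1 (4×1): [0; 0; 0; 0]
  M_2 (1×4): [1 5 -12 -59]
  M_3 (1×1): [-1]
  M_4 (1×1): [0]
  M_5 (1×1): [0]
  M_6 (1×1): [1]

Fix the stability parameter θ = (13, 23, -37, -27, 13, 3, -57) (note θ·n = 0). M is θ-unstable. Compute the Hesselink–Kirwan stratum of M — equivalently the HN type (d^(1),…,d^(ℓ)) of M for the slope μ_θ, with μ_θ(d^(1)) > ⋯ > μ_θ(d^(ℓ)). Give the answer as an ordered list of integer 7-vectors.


Interval decomposition of M: I[1,1], I[2,2]^3, I[2,4], I[5,5], I[6,7].
HN type (ℓ=4): μ^(1)=23; μ^(2)=13; μ^(3)=-41/3; μ^(4)=-27

((0, 3, 0, 0, 0, 0, 0); (1, 0, 0, 0, 1, 0, 0); (0, 1, 1, 1, 0, 0, 0); (0, 0, 0, 0, 0, 1, 1))


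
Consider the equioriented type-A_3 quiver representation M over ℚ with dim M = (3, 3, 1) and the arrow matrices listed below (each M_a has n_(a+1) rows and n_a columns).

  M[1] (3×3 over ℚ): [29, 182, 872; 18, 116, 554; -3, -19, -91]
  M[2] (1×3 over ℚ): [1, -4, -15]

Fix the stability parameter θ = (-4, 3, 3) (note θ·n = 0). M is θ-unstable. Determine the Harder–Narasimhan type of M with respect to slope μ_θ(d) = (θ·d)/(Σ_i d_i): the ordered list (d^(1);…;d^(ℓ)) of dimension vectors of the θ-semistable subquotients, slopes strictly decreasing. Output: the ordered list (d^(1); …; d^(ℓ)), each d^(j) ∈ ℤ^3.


Interval decomposition of M: I[1,2]^2, I[1,3].
HN type (ℓ=2): μ^(1)=3; μ^(2)=-4

((0, 3, 1); (3, 0, 0))


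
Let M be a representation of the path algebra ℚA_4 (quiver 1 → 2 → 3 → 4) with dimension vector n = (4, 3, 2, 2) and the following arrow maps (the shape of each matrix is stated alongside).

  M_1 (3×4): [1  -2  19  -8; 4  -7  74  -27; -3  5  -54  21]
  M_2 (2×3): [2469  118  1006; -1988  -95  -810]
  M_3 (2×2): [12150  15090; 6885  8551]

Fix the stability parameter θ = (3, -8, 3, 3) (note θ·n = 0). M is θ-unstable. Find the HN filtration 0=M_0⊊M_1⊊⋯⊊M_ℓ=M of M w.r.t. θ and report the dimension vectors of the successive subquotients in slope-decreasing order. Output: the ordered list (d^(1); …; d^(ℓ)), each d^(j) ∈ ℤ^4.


Via rank(M_{q-1}∘⋯∘M_p): M ≅ I[1,1], I[1,2], I[1,3], I[1,4], I[4,4].
μ_θ-semistable layers: μ^(1)=3; μ^(2)=-5/2

((1, 0, 2, 2); (3, 3, 0, 0))


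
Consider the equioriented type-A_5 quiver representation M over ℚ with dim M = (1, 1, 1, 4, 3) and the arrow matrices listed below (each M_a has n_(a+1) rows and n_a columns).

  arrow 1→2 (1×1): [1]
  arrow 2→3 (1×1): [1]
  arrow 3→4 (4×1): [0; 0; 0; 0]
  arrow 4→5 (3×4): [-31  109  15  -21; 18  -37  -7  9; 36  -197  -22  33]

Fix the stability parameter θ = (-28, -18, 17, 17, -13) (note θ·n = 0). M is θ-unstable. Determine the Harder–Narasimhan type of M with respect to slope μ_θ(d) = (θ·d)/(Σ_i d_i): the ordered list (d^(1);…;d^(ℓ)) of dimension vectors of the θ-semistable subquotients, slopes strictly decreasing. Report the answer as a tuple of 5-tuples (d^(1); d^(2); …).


Via rank(M_{q-1}∘⋯∘M_p): M ≅ I[1,3], I[4,4], I[4,5]^3.
μ_θ-semistable layers: μ^(1)=17; μ^(2)=2; μ^(3)=-18; μ^(4)=-28

((0, 0, 1, 1, 0); (0, 0, 0, 3, 3); (0, 1, 0, 0, 0); (1, 0, 0, 0, 0))


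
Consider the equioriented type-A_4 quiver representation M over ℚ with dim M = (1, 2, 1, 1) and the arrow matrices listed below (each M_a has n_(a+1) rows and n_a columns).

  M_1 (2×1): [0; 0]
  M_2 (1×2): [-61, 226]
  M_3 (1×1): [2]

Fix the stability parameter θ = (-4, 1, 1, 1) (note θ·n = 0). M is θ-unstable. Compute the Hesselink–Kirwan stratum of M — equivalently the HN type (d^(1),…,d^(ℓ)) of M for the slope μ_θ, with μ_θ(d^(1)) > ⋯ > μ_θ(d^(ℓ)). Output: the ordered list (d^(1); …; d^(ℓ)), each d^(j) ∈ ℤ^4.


Via rank(M_{q-1}∘⋯∘M_p): M ≅ I[1,1], I[2,2], I[2,4].
μ_θ-semistable layers: μ^(1)=1; μ^(2)=-4

((0, 2, 1, 1); (1, 0, 0, 0))


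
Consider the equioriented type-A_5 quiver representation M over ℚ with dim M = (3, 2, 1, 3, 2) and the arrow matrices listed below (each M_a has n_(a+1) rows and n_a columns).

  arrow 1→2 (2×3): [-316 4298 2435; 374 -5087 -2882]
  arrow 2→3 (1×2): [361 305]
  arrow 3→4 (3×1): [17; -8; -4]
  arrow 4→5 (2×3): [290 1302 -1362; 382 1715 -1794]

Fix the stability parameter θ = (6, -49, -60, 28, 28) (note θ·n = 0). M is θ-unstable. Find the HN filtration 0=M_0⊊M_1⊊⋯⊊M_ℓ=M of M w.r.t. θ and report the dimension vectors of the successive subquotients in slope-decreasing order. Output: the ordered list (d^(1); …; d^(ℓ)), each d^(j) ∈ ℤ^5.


Interval decomposition of M: I[1,1], I[1,2], I[1,5], I[4,4], I[4,5].
HN type (ℓ=4): μ^(1)=28; μ^(2)=6; μ^(3)=-43/2; μ^(4)=-103/3

((0, 0, 0, 3, 2); (1, 0, 0, 0, 0); (1, 1, 0, 0, 0); (1, 1, 1, 0, 0))


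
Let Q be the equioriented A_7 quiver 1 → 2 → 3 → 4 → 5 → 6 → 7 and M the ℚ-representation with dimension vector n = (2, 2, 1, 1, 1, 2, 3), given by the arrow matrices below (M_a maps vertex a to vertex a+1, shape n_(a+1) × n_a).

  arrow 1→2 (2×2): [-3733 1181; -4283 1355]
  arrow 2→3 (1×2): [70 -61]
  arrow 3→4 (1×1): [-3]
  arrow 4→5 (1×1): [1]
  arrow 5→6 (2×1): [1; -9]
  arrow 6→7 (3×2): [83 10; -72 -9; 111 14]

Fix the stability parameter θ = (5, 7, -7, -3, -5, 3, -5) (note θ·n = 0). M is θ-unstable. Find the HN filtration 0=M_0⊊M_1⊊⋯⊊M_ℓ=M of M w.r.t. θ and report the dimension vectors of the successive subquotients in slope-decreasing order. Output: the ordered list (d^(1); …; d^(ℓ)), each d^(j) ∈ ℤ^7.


Barcode: M ≅ I[1,2], I[1,7], I[6,7], I[7,7]. HN layers by μ_θ (5 steps, strictly decreasing):
  μ^(1)=7; μ^(2)=5; μ^(3)=-5/7; μ^(4)=-1; μ^(5)=-5

((0, 1, 0, 0, 0, 0, 0); (1, 0, 0, 0, 0, 0, 0); (1, 1, 1, 1, 1, 1, 1); (0, 0, 0, 0, 0, 1, 1); (0, 0, 0, 0, 0, 0, 1))


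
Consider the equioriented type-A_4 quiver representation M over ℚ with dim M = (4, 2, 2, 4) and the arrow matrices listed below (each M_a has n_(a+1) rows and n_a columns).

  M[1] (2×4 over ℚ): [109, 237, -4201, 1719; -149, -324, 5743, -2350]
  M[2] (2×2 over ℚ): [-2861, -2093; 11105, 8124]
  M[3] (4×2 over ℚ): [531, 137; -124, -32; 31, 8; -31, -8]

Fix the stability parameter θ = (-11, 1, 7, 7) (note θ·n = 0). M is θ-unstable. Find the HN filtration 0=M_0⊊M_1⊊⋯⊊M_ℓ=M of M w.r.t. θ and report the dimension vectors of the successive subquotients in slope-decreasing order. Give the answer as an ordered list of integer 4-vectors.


Barcode: M ≅ I[1,1]^2, I[1,4]^2, I[4,4]^2. HN layers by μ_θ (3 steps, strictly decreasing):
  μ^(1)=7; μ^(2)=1; μ^(3)=-11

((0, 0, 2, 4); (0, 2, 0, 0); (4, 0, 0, 0))


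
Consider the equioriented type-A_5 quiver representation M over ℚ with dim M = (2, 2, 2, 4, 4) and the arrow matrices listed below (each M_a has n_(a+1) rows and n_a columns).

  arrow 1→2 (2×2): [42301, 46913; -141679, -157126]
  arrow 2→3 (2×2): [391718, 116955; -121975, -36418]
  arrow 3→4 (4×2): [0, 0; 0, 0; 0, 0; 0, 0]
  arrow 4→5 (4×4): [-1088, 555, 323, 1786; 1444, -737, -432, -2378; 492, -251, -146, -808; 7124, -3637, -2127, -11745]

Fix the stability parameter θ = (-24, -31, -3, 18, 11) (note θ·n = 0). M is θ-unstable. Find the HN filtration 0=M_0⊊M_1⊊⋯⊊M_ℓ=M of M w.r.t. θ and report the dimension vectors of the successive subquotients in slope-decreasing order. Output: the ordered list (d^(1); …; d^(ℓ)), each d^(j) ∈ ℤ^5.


Interval decomposition of M: I[1,3]^2, I[4,4], I[4,5]^3, I[5,5].
HN type (ℓ=5): μ^(1)=18; μ^(2)=29/2; μ^(3)=11; μ^(4)=-3; μ^(5)=-55/2

((0, 0, 0, 1, 0); (0, 0, 0, 3, 3); (0, 0, 0, 0, 1); (0, 0, 2, 0, 0); (2, 2, 0, 0, 0))


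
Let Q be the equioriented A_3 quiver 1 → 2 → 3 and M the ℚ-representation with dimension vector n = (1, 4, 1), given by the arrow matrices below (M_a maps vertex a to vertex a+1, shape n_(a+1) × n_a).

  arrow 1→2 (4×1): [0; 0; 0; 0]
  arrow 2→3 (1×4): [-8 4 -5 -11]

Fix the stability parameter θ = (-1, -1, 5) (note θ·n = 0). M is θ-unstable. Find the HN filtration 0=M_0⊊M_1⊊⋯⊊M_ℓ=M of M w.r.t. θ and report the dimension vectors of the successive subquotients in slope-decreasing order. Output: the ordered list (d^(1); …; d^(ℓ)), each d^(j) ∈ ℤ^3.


Barcode: M ≅ I[1,1], I[2,2]^3, I[2,3]. HN layers by μ_θ (2 steps, strictly decreasing):
  μ^(1)=5; μ^(2)=-1

((0, 0, 1); (1, 4, 0))


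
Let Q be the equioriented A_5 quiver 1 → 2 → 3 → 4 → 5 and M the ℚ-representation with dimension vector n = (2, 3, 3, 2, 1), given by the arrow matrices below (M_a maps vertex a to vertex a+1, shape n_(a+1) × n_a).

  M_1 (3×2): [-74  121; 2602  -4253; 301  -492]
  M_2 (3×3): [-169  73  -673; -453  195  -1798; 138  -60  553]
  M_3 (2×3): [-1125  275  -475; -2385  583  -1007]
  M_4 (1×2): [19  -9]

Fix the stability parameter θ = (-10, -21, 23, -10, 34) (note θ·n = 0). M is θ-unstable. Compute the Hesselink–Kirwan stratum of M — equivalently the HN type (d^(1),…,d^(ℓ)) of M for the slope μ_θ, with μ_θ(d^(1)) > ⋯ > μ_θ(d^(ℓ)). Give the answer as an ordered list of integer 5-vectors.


Via rank(M_{q-1}∘⋯∘M_p): M ≅ I[1,2], I[1,3], I[2,3], I[3,5], I[4,4].
μ_θ-semistable layers: μ^(1)=34; μ^(2)=23; μ^(3)=13/2; μ^(4)=-10; μ^(5)=-31/2; μ^(6)=-21

((0, 0, 0, 0, 1); (0, 0, 2, 0, 0); (0, 0, 1, 1, 0); (0, 0, 0, 1, 0); (2, 2, 0, 0, 0); (0, 1, 0, 0, 0))
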